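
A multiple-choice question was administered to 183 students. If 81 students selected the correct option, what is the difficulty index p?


Item difficulty p = number correct / total examinees
p = 81 / 183
p = 0.4426

0.4426


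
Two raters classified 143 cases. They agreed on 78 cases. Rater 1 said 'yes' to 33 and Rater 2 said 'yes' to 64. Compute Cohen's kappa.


P_o = 78/143 = 0.545455
P_e = (33*64 + 110*79) / 20449 = 0.528241
kappa = (P_o - P_e) / (1 - P_e)
kappa = (0.545455 - 0.528241) / (1 - 0.528241)
kappa = 0.0365

0.0365


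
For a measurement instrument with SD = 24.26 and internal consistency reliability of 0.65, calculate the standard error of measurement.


SEM = SD * sqrt(1 - rxx)
SEM = 24.26 * sqrt(1 - 0.65)
SEM = 24.26 * sqrt(0.35) = 24.26 * 0.591608
SEM = 14.3524

14.3524


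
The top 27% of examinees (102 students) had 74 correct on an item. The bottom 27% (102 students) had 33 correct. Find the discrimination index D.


p_upper = 74/102 = 0.7255
p_lower = 33/102 = 0.3235
D = 0.7255 - 0.3235 = 0.402

0.402


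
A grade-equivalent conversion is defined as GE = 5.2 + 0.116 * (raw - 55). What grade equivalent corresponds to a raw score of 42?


raw - median = 42 - 55 = -13
slope * diff = 0.116 * -13 = -1.508
GE = 5.2 + -1.508
GE = 3.692

3.692


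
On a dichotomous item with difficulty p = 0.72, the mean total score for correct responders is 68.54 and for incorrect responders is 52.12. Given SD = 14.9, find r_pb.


q = 1 - p = 0.28
rpb = ((M1 - M0) / SD) * sqrt(p * q)
rpb = ((68.54 - 52.12) / 14.9) * sqrt(0.72 * 0.28)
rpb = 0.4948

0.4948


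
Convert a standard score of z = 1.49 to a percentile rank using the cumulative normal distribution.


CDF(z) = 0.5 * (1 + erf(z/sqrt(2)))
erf(1.0536) = 0.8638
CDF = 0.9319
Percentile rank = 0.9319 * 100 = 93.19

93.19


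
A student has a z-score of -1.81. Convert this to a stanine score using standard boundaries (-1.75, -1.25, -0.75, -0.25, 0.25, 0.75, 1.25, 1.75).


Stanine boundaries: [-1.75, -1.25, -0.75, -0.25, 0.25, 0.75, 1.25, 1.75]
z = -1.81
Check each boundary:
  z < -1.75
  z < -1.25
  z < -0.75
  z < -0.25
  z < 0.25
  z < 0.75
  z < 1.25
  z < 1.75
Highest qualifying boundary gives stanine = 1

1


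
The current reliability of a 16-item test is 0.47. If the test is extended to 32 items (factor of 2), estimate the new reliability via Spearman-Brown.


r_new = (n * rxx) / (1 + (n-1) * rxx)
r_new = (2 * 0.47) / (1 + 1 * 0.47)
r_new = 0.94 / 1.47
r_new = 0.6395

0.6395


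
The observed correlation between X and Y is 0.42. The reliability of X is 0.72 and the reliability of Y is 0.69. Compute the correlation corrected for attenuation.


r_corrected = rxy / sqrt(rxx * ryy)
= 0.42 / sqrt(0.72 * 0.69)
= 0.42 / sqrt(0.4968)
= 0.42 / 0.70484
r_corrected = 0.5959

0.5959


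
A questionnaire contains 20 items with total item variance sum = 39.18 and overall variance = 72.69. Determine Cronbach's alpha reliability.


alpha = (k/(k-1)) * (1 - sum(si^2)/s_total^2)
= (20/19) * (1 - 39.18/72.69)
alpha = 0.4853

0.4853


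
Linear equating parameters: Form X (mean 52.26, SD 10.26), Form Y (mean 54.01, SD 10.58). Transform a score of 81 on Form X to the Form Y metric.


slope = SD_Y / SD_X = 10.58 / 10.26 ~ 1.0312
intercept = mean_Y - slope * mean_X = 54.01 - (10.58 / 10.26) * 52.26 ~ 0.1201
Y = slope * X + intercept. To avoid rounding drift from the rounded slope/intercept, evaluate the equivalent form Y = mean_Y + SD_Y * (X - mean_X) / SD_X at full precision:
Y = 54.01 + 10.58 * (81 - 52.26) / 10.26
Y = 54.01 + 10.58 * 28.74 / 10.26
Y = 54.01 + 304.0692 / 10.26
Y = 54.01 + 29.6364
Y = 83.6464

83.6464


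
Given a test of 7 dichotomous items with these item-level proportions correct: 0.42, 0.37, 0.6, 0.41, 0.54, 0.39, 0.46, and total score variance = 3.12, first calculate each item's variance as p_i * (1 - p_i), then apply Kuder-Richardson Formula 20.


For each item, compute p_i * q_i:
  Item 1: 0.42 * 0.58 = 0.2436
  Item 2: 0.37 * 0.63 = 0.2331
  Item 3: 0.6 * 0.4 = 0.24
  Item 4: 0.41 * 0.59 = 0.2419
  Item 5: 0.54 * 0.46 = 0.2484
  Item 6: 0.39 * 0.61 = 0.2379
  Item 7: 0.46 * 0.54 = 0.2484
Sum(p_i * q_i) = 0.2436 + 0.2331 + 0.24 + 0.2419 + 0.2484 + 0.2379 + 0.2484 = 1.6933
KR-20 = (k/(k-1)) * (1 - Sum(p_i*q_i) / Var_total)
= (7/6) * (1 - 1.6933/3.12)
= 1.1667 * 0.4573
KR-20 = 0.5335

0.5335


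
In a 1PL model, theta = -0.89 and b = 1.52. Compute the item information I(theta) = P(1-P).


P = 1/(1+exp(-(-0.89-1.52))) = 0.0824
I = P*(1-P) = 0.0824 * 0.9176
I = 0.0756

0.0756


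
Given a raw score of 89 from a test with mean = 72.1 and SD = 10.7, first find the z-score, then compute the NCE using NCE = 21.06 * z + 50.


z = (X - mean) / SD = (89 - 72.1) / 10.7
z = 16.9 / 10.7
z = 1.5794
NCE = NCE = 21.06z + 50
Carry z at full precision (z = 16.9 / 10.7) into the conversion:
NCE = 21.06 * (16.9 / 10.7) + 50 = 355.914 / 10.7 + 50
NCE = 33.263 + 50
NCE = 83.263

83.263


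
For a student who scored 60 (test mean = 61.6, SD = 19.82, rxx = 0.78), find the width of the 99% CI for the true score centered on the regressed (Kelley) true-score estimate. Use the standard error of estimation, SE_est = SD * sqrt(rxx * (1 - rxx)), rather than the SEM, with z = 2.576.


True score estimate = 0.78*60 + 0.22*61.6 = 60.352
SE_est = SD * sqrt(rxx * (1 - rxx)) = 19.82 * sqrt(0.78 * 0.22) = 19.82 * sqrt(0.1716) = 8.210362
CI = T_est +/- z * SE_est, so width = 2 * z * SE_est = 2 * 2.576 * 8.210362
Width = 42.2998

42.2998


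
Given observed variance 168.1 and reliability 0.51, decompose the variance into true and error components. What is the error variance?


var_true = rxx * var_obs = 0.51 * 168.1 = 85.731
var_error = var_obs - var_true
var_error = 168.1 - 85.731
var_error = 82.369

82.369


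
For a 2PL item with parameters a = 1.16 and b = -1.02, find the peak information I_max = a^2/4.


For 2PL, max info at theta = b = -1.02
I_max = a^2 / 4 = 1.16^2 / 4
= 1.3456 / 4
I_max = 0.3364

0.3364


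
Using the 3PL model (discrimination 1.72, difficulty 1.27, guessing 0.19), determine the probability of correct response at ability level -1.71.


logit = 1.72*(-1.71 - 1.27) = -5.1256
P* = 1/(1 + exp(--5.1256)) = 0.0059
P = 0.19 + (1 - 0.19) * 0.0059
P = 0.1948

0.1948


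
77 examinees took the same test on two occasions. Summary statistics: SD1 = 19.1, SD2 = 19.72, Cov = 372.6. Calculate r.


r = cov(X,Y) / (SD_X * SD_Y)
r = 372.6 / (19.1 * 19.72)
r = 372.6 / 376.652
r = 0.9892

0.9892


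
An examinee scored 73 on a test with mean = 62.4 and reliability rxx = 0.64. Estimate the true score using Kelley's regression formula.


T_est = rxx * X + (1 - rxx) * mean
T_est = 0.64 * 73 + 0.36 * 62.4
T_est = 46.72 + 22.464
T_est = 69.184

69.184


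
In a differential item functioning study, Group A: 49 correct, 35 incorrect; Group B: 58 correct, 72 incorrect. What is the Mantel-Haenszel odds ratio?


Odds_A = 49/35 = 1.4
Odds_B = 58/72 = 0.8056
OR = Odds_A / Odds_B = 1.4 / 0.8056
Exactly, OR = (49 * 72) / (35 * 58) = 3528 / 2030
OR = 1.7379

1.7379


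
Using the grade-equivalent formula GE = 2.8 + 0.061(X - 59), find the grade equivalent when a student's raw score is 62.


raw - median = 62 - 59 = 3
slope * diff = 0.061 * 3 = 0.183
GE = 2.8 + 0.183
GE = 2.983

2.983


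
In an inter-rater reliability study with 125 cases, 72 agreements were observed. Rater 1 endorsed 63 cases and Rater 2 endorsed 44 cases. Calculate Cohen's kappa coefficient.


P_o = 72/125 = 0.576
P_e = (63*44 + 62*81) / 15625 = 0.498816
kappa = (P_o - P_e) / (1 - P_e)
kappa = (0.576 - 0.498816) / (1 - 0.498816)
kappa = 0.154

0.154


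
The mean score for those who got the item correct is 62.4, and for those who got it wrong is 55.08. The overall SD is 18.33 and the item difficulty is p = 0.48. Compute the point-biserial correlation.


q = 1 - p = 0.52
rpb = ((M1 - M0) / SD) * sqrt(p * q)
rpb = ((62.4 - 55.08) / 18.33) * sqrt(0.48 * 0.52)
rpb = 0.1995

0.1995


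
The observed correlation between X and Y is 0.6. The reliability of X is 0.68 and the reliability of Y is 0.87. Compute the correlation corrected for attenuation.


r_corrected = rxy / sqrt(rxx * ryy)
= 0.6 / sqrt(0.68 * 0.87)
= 0.6 / sqrt(0.5916)
= 0.6 / 0.769155
r_corrected = 0.7801

0.7801


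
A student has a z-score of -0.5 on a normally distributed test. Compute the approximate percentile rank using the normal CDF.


CDF(z) = 0.5 * (1 + erf(z/sqrt(2)))
erf(-0.3536) = -0.3829
CDF = 0.3085
Percentile rank = 0.3085 * 100 = 30.85

30.85


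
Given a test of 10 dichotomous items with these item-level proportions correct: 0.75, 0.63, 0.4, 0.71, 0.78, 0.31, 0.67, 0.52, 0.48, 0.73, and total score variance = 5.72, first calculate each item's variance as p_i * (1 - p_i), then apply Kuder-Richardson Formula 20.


For each item, compute p_i * q_i:
  Item 1: 0.75 * 0.25 = 0.1875
  Item 2: 0.63 * 0.37 = 0.2331
  Item 3: 0.4 * 0.6 = 0.24
  Item 4: 0.71 * 0.29 = 0.2059
  Item 5: 0.78 * 0.22 = 0.1716
  Item 6: 0.31 * 0.69 = 0.2139
  Item 7: 0.67 * 0.33 = 0.2211
  Item 8: 0.52 * 0.48 = 0.2496
  Item 9: 0.48 * 0.52 = 0.2496
  Item 10: 0.73 * 0.27 = 0.1971
Sum(p_i * q_i) = 0.1875 + 0.2331 + 0.24 + 0.2059 + 0.1716 + 0.2139 + 0.2211 + 0.2496 + 0.2496 + 0.1971 = 2.1694
KR-20 = (k/(k-1)) * (1 - Sum(p_i*q_i) / Var_total)
= (10/9) * (1 - 2.1694/5.72)
= 1.1111 * 0.6207
KR-20 = 0.6897

0.6897


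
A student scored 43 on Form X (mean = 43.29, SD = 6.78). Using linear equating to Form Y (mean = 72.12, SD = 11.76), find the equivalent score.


slope = SD_Y / SD_X = 11.76 / 6.78 ~ 1.7345
intercept = mean_Y - slope * mean_X = 72.12 - (11.76 / 6.78) * 43.29 ~ -2.9671
Y = slope * X + intercept. To avoid rounding drift from the rounded slope/intercept, evaluate the equivalent form Y = mean_Y + SD_Y * (X - mean_X) / SD_X at full precision:
Y = 72.12 + 11.76 * (43 - 43.29) / 6.78
Y = 72.12 - 11.76 * 0.29 / 6.78
Y = 72.12 - 3.4104 / 6.78
Y = 72.12 - 0.503
Y = 71.617

71.617


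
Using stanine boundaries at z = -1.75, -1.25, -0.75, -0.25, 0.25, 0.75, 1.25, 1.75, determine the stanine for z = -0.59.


Stanine boundaries: [-1.75, -1.25, -0.75, -0.25, 0.25, 0.75, 1.25, 1.75]
z = -0.59
Check each boundary:
  z >= -1.75 -> could be stanine 2
  z >= -1.25 -> could be stanine 3
  z >= -0.75 -> could be stanine 4
  z < -0.25
  z < 0.25
  z < 0.75
  z < 1.25
  z < 1.75
Highest qualifying boundary gives stanine = 4

4


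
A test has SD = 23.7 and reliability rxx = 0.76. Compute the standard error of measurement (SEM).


SEM = SD * sqrt(1 - rxx)
SEM = 23.7 * sqrt(1 - 0.76)
SEM = 23.7 * sqrt(0.24) = 23.7 * 0.489898
SEM = 11.6106

11.6106


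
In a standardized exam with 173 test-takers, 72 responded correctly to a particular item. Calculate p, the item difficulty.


Item difficulty p = number correct / total examinees
p = 72 / 173
p = 0.4162

0.4162


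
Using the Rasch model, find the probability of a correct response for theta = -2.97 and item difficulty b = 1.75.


theta - b = -2.97 - 1.75 = -4.72
exp(-(theta - b)) = exp(4.72) = 112.1683
P = 1 / (1 + 112.1683)
P = 0.0088

0.0088


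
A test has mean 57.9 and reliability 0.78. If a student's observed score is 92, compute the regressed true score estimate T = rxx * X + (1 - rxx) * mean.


T_est = rxx * X + (1 - rxx) * mean
T_est = 0.78 * 92 + 0.22 * 57.9
T_est = 71.76 + 12.738
T_est = 84.498

84.498


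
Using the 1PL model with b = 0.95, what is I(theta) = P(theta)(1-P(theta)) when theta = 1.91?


P = 1/(1+exp(-(1.91-0.95))) = 0.7231
I = P*(1-P) = 0.7231 * 0.2769
I = 0.2002

0.2002


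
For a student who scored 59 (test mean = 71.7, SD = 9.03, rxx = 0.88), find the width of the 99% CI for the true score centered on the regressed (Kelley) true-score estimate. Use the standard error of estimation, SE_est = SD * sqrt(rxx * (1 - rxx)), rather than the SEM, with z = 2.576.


True score estimate = 0.88*59 + 0.12*71.7 = 60.524
SE_est = SD * sqrt(rxx * (1 - rxx)) = 9.03 * sqrt(0.88 * 0.12) = 9.03 * sqrt(0.1056) = 2.934403
CI = T_est +/- z * SE_est, so width = 2 * z * SE_est = 2 * 2.576 * 2.934403
Width = 15.118

15.118


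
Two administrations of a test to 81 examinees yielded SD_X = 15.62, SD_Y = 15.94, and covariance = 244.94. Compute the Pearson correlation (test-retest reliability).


r = cov(X,Y) / (SD_X * SD_Y)
r = 244.94 / (15.62 * 15.94)
r = 244.94 / 248.9828
r = 0.9838

0.9838


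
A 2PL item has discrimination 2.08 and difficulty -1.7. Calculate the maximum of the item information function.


For 2PL, max info at theta = b = -1.7
I_max = a^2 / 4 = 2.08^2 / 4
= 4.3264 / 4
I_max = 1.0816

1.0816


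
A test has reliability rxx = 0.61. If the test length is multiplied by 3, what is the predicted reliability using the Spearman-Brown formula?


r_new = (n * rxx) / (1 + (n-1) * rxx)
r_new = (3 * 0.61) / (1 + 2 * 0.61)
r_new = 1.83 / 2.22
r_new = 0.8243

0.8243


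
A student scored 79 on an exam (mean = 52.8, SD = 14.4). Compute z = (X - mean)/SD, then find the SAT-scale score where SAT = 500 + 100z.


z = (X - mean) / SD = (79 - 52.8) / 14.4
z = 26.2 / 14.4
z = 1.8194
SAT-scale = SAT = 500 + 100z
Carry z at full precision (z = 26.2 / 14.4) into the conversion:
SAT-scale = 500 + 100 * (26.2 / 14.4) = 500 + 2620 / 14.4
SAT-scale = 500 + 181.9444
SAT-scale = 681.9444

681.9444


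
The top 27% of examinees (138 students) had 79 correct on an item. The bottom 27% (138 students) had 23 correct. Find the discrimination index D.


p_upper = 79/138 = 0.5725
p_lower = 23/138 = 0.1667
D = 0.5725 - 0.1667 = 0.4058

0.4058


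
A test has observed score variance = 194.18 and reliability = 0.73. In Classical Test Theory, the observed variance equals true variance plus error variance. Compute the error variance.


var_true = rxx * var_obs = 0.73 * 194.18 = 141.7514
var_error = var_obs - var_true
var_error = 194.18 - 141.7514
var_error = 52.4286

52.4286


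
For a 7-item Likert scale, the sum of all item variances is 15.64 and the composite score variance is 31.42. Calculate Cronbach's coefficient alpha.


alpha = (k/(k-1)) * (1 - sum(si^2)/s_total^2)
= (7/6) * (1 - 15.64/31.42)
alpha = 0.5859

0.5859


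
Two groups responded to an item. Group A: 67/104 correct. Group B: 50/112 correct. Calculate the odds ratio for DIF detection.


Odds_A = 67/37 = 1.8108
Odds_B = 50/62 = 0.8065
OR = Odds_A / Odds_B = 1.8108 / 0.8065
Exactly, OR = (67 * 62) / (37 * 50) = 4154 / 1850
OR = 2.2454

2.2454


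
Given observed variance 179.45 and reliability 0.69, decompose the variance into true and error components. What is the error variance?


var_true = rxx * var_obs = 0.69 * 179.45 = 123.8205
var_error = var_obs - var_true
var_error = 179.45 - 123.8205
var_error = 55.6295

55.6295


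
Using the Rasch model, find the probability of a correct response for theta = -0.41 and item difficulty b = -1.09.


theta - b = -0.41 - -1.09 = 0.68
exp(-(theta - b)) = exp(-0.68) = 0.5066
P = 1 / (1 + 0.5066)
P = 0.6637

0.6637


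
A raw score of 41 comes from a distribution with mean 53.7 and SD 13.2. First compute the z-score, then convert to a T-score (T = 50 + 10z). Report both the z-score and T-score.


z = (X - mean) / SD = (41 - 53.7) / 13.2
z = -12.7 / 13.2
z = -0.9621
T-score = T = 50 + 10z
Carry z at full precision (z = -12.7 / 13.2) into the conversion:
T-score = 50 + 10 * (-12.7 / 13.2) = 50 + -127 / 13.2
T-score = 50 + -9.6212
T-score = 40.3788

40.3788


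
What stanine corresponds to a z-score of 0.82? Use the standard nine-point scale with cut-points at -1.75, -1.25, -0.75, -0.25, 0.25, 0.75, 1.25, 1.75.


Stanine boundaries: [-1.75, -1.25, -0.75, -0.25, 0.25, 0.75, 1.25, 1.75]
z = 0.82
Check each boundary:
  z >= -1.75 -> could be stanine 2
  z >= -1.25 -> could be stanine 3
  z >= -0.75 -> could be stanine 4
  z >= -0.25 -> could be stanine 5
  z >= 0.25 -> could be stanine 6
  z >= 0.75 -> could be stanine 7
  z < 1.25
  z < 1.75
Highest qualifying boundary gives stanine = 7

7


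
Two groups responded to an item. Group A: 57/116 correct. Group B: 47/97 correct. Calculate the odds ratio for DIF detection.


Odds_A = 57/59 = 0.9661
Odds_B = 47/50 = 0.94
OR = Odds_A / Odds_B = 0.9661 / 0.94
Exactly, OR = (57 * 50) / (59 * 47) = 2850 / 2773
OR = 1.0278

1.0278


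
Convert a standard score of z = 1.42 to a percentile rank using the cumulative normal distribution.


CDF(z) = 0.5 * (1 + erf(z/sqrt(2)))
erf(1.0041) = 0.8444
CDF = 0.9222
Percentile rank = 0.9222 * 100 = 92.22

92.22


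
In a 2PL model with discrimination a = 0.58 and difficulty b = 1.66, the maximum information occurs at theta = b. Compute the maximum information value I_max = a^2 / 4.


For 2PL, max info at theta = b = 1.66
I_max = a^2 / 4 = 0.58^2 / 4
= 0.3364 / 4
I_max = 0.0841

0.0841


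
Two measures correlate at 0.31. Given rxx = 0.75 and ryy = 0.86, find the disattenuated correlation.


r_corrected = rxy / sqrt(rxx * ryy)
= 0.31 / sqrt(0.75 * 0.86)
= 0.31 / sqrt(0.645)
= 0.31 / 0.803119
r_corrected = 0.386

0.386


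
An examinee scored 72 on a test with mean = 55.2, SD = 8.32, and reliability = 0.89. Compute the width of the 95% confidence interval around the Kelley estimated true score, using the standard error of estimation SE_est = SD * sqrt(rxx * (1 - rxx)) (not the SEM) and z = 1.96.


True score estimate = 0.89*72 + 0.11*55.2 = 70.152
SE_est = SD * sqrt(rxx * (1 - rxx)) = 8.32 * sqrt(0.89 * 0.11) = 8.32 * sqrt(0.0979) = 2.603243
CI = T_est +/- z * SE_est, so width = 2 * z * SE_est = 2 * 1.96 * 2.603243
Width = 10.2047

10.2047


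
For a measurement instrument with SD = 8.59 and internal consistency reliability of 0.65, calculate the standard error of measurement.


SEM = SD * sqrt(1 - rxx)
SEM = 8.59 * sqrt(1 - 0.65)
SEM = 8.59 * sqrt(0.35) = 8.59 * 0.591608
SEM = 5.0819

5.0819


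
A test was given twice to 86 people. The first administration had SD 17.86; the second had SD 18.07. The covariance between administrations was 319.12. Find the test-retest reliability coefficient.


r = cov(X,Y) / (SD_X * SD_Y)
r = 319.12 / (17.86 * 18.07)
r = 319.12 / 322.7302
r = 0.9888

0.9888


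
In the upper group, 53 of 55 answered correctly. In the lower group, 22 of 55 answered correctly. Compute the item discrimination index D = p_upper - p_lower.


p_upper = 53/55 = 0.9636
p_lower = 22/55 = 0.4
D = 0.9636 - 0.4 = 0.5636

0.5636


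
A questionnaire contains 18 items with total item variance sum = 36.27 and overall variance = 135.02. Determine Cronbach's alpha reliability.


alpha = (k/(k-1)) * (1 - sum(si^2)/s_total^2)
= (18/17) * (1 - 36.27/135.02)
alpha = 0.7744

0.7744


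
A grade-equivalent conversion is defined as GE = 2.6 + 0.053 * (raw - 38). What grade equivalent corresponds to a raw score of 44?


raw - median = 44 - 38 = 6
slope * diff = 0.053 * 6 = 0.318
GE = 2.6 + 0.318
GE = 2.918

2.918


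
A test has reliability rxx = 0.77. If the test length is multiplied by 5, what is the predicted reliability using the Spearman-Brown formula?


r_new = (n * rxx) / (1 + (n-1) * rxx)
r_new = (5 * 0.77) / (1 + 4 * 0.77)
r_new = 3.85 / 4.08
r_new = 0.9436

0.9436


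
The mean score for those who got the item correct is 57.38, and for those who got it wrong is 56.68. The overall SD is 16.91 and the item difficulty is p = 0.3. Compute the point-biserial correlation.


q = 1 - p = 0.7
rpb = ((M1 - M0) / SD) * sqrt(p * q)
rpb = ((57.38 - 56.68) / 16.91) * sqrt(0.3 * 0.7)
rpb = 0.019

0.019


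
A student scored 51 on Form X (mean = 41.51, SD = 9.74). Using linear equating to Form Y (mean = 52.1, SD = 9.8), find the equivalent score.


slope = SD_Y / SD_X = 9.8 / 9.74 ~ 1.0062
intercept = mean_Y - slope * mean_X = 52.1 - (9.8 / 9.74) * 41.51 ~ 10.3343
Y = slope * X + intercept. To avoid rounding drift from the rounded slope/intercept, evaluate the equivalent form Y = mean_Y + SD_Y * (X - mean_X) / SD_X at full precision:
Y = 52.1 + 9.8 * (51 - 41.51) / 9.74
Y = 52.1 + 9.8 * 9.49 / 9.74
Y = 52.1 + 93.002 / 9.74
Y = 52.1 + 9.5485
Y = 61.6485

61.6485


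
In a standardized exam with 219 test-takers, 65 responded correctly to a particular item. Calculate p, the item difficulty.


Item difficulty p = number correct / total examinees
p = 65 / 219
p = 0.2968

0.2968


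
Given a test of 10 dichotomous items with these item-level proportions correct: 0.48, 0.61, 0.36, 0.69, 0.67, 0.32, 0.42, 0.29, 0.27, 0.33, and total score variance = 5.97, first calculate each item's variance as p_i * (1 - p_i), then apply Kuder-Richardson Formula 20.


For each item, compute p_i * q_i:
  Item 1: 0.48 * 0.52 = 0.2496
  Item 2: 0.61 * 0.39 = 0.2379
  Item 3: 0.36 * 0.64 = 0.2304
  Item 4: 0.69 * 0.31 = 0.2139
  Item 5: 0.67 * 0.33 = 0.2211
  Item 6: 0.32 * 0.68 = 0.2176
  Item 7: 0.42 * 0.58 = 0.2436
  Item 8: 0.29 * 0.71 = 0.2059
  Item 9: 0.27 * 0.73 = 0.1971
  Item 10: 0.33 * 0.67 = 0.2211
Sum(p_i * q_i) = 0.2496 + 0.2379 + 0.2304 + 0.2139 + 0.2211 + 0.2176 + 0.2436 + 0.2059 + 0.1971 + 0.2211 = 2.2382
KR-20 = (k/(k-1)) * (1 - Sum(p_i*q_i) / Var_total)
= (10/9) * (1 - 2.2382/5.97)
= 1.1111 * 0.6251
KR-20 = 0.6945

0.6945


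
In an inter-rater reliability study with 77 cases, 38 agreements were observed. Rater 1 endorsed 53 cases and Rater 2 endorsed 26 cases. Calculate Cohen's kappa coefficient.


P_o = 38/77 = 0.493506
P_e = (53*26 + 24*51) / 5929 = 0.43886
kappa = (P_o - P_e) / (1 - P_e)
kappa = (0.493506 - 0.43886) / (1 - 0.43886)
kappa = 0.0974

0.0974


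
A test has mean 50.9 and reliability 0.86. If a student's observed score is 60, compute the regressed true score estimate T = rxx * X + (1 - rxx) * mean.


T_est = rxx * X + (1 - rxx) * mean
T_est = 0.86 * 60 + 0.14 * 50.9
T_est = 51.6 + 7.126
T_est = 58.726

58.726


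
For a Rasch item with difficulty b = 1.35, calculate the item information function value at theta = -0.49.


P = 1/(1+exp(-(-0.49-1.35))) = 0.1371
I = P*(1-P) = 0.1371 * 0.8629
I = 0.1183

0.1183


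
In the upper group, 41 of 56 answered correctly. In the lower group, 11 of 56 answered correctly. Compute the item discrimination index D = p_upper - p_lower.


p_upper = 41/56 = 0.7321
p_lower = 11/56 = 0.1964
D = 0.7321 - 0.1964 = 0.5357

0.5357


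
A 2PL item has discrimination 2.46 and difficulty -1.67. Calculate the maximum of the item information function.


For 2PL, max info at theta = b = -1.67
I_max = a^2 / 4 = 2.46^2 / 4
= 6.0516 / 4
I_max = 1.5129

1.5129


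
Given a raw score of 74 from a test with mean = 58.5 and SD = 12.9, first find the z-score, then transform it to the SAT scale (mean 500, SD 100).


z = (X - mean) / SD = (74 - 58.5) / 12.9
z = 15.5 / 12.9
z = 1.2016
SAT-scale = SAT = 500 + 100z
Carry z at full precision (z = 15.5 / 12.9) into the conversion:
SAT-scale = 500 + 100 * (15.5 / 12.9) = 500 + 1550 / 12.9
SAT-scale = 500 + 120.155
SAT-scale = 620.155

620.155


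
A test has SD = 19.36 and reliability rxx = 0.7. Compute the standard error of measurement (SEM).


SEM = SD * sqrt(1 - rxx)
SEM = 19.36 * sqrt(1 - 0.7)
SEM = 19.36 * sqrt(0.3) = 19.36 * 0.547723
SEM = 10.6039

10.6039


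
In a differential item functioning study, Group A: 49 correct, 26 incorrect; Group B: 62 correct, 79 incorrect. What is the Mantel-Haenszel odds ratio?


Odds_A = 49/26 = 1.8846
Odds_B = 62/79 = 0.7848
OR = Odds_A / Odds_B = 1.8846 / 0.7848
Exactly, OR = (49 * 79) / (26 * 62) = 3871 / 1612
OR = 2.4014

2.4014


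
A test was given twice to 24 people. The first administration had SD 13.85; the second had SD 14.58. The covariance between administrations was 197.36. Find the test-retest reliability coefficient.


r = cov(X,Y) / (SD_X * SD_Y)
r = 197.36 / (13.85 * 14.58)
r = 197.36 / 201.933
r = 0.9774

0.9774


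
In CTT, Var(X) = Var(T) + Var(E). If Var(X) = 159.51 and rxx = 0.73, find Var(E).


var_true = rxx * var_obs = 0.73 * 159.51 = 116.4423
var_error = var_obs - var_true
var_error = 159.51 - 116.4423
var_error = 43.0677

43.0677


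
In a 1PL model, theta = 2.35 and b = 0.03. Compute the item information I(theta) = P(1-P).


P = 1/(1+exp(-(2.35-0.03))) = 0.9105
I = P*(1-P) = 0.9105 * 0.0895
I = 0.0815

0.0815


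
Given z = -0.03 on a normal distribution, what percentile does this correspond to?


CDF(z) = 0.5 * (1 + erf(z/sqrt(2)))
erf(-0.0212) = -0.0239
CDF = 0.488
Percentile rank = 0.488 * 100 = 48.8

48.8


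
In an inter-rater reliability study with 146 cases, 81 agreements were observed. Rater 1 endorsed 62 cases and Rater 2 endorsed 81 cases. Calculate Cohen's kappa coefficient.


P_o = 81/146 = 0.554795
P_e = (62*81 + 84*65) / 21316 = 0.491743
kappa = (P_o - P_e) / (1 - P_e)
kappa = (0.554795 - 0.491743) / (1 - 0.491743)
kappa = 0.1241

0.1241


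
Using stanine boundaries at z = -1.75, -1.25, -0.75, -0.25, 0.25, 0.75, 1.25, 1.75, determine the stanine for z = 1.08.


Stanine boundaries: [-1.75, -1.25, -0.75, -0.25, 0.25, 0.75, 1.25, 1.75]
z = 1.08
Check each boundary:
  z >= -1.75 -> could be stanine 2
  z >= -1.25 -> could be stanine 3
  z >= -0.75 -> could be stanine 4
  z >= -0.25 -> could be stanine 5
  z >= 0.25 -> could be stanine 6
  z >= 0.75 -> could be stanine 7
  z < 1.25
  z < 1.75
Highest qualifying boundary gives stanine = 7

7


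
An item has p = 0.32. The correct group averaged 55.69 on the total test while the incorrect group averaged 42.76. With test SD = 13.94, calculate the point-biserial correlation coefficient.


q = 1 - p = 0.68
rpb = ((M1 - M0) / SD) * sqrt(p * q)
rpb = ((55.69 - 42.76) / 13.94) * sqrt(0.32 * 0.68)
rpb = 0.4327

0.4327


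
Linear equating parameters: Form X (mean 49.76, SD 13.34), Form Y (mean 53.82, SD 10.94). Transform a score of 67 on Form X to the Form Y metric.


slope = SD_Y / SD_X = 10.94 / 13.34 ~ 0.8201
intercept = mean_Y - slope * mean_X = 53.82 - (10.94 / 13.34) * 49.76 ~ 13.0123
Y = slope * X + intercept. To avoid rounding drift from the rounded slope/intercept, evaluate the equivalent form Y = mean_Y + SD_Y * (X - mean_X) / SD_X at full precision:
Y = 53.82 + 10.94 * (67 - 49.76) / 13.34
Y = 53.82 + 10.94 * 17.24 / 13.34
Y = 53.82 + 188.6056 / 13.34
Y = 53.82 + 14.1384
Y = 67.9584

67.9584


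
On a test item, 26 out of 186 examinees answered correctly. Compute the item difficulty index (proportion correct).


Item difficulty p = number correct / total examinees
p = 26 / 186
p = 0.1398

0.1398


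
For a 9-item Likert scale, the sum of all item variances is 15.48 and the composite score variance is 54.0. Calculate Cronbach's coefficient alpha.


alpha = (k/(k-1)) * (1 - sum(si^2)/s_total^2)
= (9/8) * (1 - 15.48/54.0)
alpha = 0.8025

0.8025


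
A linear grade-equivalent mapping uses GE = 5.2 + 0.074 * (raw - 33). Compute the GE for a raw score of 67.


raw - median = 67 - 33 = 34
slope * diff = 0.074 * 34 = 2.516
GE = 5.2 + 2.516
GE = 7.716

7.716


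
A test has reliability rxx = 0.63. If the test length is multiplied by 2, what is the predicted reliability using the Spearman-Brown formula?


r_new = (n * rxx) / (1 + (n-1) * rxx)
r_new = (2 * 0.63) / (1 + 1 * 0.63)
r_new = 1.26 / 1.63
r_new = 0.773

0.773


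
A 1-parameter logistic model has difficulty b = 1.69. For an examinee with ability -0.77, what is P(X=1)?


theta - b = -0.77 - 1.69 = -2.46
exp(-(theta - b)) = exp(2.46) = 11.7048
P = 1 / (1 + 11.7048)
P = 0.0787

0.0787


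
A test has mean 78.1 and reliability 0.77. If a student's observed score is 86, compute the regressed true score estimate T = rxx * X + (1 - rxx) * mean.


T_est = rxx * X + (1 - rxx) * mean
T_est = 0.77 * 86 + 0.23 * 78.1
T_est = 66.22 + 17.963
T_est = 84.183

84.183


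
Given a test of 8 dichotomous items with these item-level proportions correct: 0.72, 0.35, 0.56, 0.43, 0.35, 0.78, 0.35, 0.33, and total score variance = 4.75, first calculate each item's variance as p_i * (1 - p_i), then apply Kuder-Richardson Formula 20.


For each item, compute p_i * q_i:
  Item 1: 0.72 * 0.28 = 0.2016
  Item 2: 0.35 * 0.65 = 0.2275
  Item 3: 0.56 * 0.44 = 0.2464
  Item 4: 0.43 * 0.57 = 0.2451
  Item 5: 0.35 * 0.65 = 0.2275
  Item 6: 0.78 * 0.22 = 0.1716
  Item 7: 0.35 * 0.65 = 0.2275
  Item 8: 0.33 * 0.67 = 0.2211
Sum(p_i * q_i) = 0.2016 + 0.2275 + 0.2464 + 0.2451 + 0.2275 + 0.1716 + 0.2275 + 0.2211 = 1.7683
KR-20 = (k/(k-1)) * (1 - Sum(p_i*q_i) / Var_total)
= (8/7) * (1 - 1.7683/4.75)
= 1.1429 * 0.6277
KR-20 = 0.7174

0.7174


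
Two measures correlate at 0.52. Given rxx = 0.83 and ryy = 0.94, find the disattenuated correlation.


r_corrected = rxy / sqrt(rxx * ryy)
= 0.52 / sqrt(0.83 * 0.94)
= 0.52 / sqrt(0.7802)
= 0.52 / 0.883289
r_corrected = 0.5887

0.5887


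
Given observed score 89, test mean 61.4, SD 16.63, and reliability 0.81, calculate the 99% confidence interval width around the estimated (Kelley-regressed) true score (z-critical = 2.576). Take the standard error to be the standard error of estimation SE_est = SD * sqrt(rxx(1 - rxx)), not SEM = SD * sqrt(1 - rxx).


True score estimate = 0.81*89 + 0.19*61.4 = 83.756
SE_est = SD * sqrt(rxx * (1 - rxx)) = 16.63 * sqrt(0.81 * 0.19) = 16.63 * sqrt(0.1539) = 6.523964
CI = T_est +/- z * SE_est, so width = 2 * z * SE_est = 2 * 2.576 * 6.523964
Width = 33.6115

33.6115


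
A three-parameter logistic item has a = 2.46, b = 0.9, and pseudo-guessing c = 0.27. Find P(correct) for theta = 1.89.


logit = 2.46*(1.89 - 0.9) = 2.4354
P* = 1/(1 + exp(-2.4354)) = 0.9195
P = 0.27 + (1 - 0.27) * 0.9195
P = 0.9412

0.9412


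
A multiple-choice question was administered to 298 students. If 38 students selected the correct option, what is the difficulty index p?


Item difficulty p = number correct / total examinees
p = 38 / 298
p = 0.1275

0.1275


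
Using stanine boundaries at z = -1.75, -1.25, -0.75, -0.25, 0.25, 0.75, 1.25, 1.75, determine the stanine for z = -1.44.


Stanine boundaries: [-1.75, -1.25, -0.75, -0.25, 0.25, 0.75, 1.25, 1.75]
z = -1.44
Check each boundary:
  z >= -1.75 -> could be stanine 2
  z < -1.25
  z < -0.75
  z < -0.25
  z < 0.25
  z < 0.75
  z < 1.25
  z < 1.75
Highest qualifying boundary gives stanine = 2

2


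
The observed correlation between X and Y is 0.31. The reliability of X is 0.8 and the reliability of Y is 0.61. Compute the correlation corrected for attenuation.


r_corrected = rxy / sqrt(rxx * ryy)
= 0.31 / sqrt(0.8 * 0.61)
= 0.31 / sqrt(0.488)
= 0.31 / 0.69857
r_corrected = 0.4438

0.4438


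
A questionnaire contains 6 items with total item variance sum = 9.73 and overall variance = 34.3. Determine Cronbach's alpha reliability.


alpha = (k/(k-1)) * (1 - sum(si^2)/s_total^2)
= (6/5) * (1 - 9.73/34.3)
alpha = 0.8596

0.8596


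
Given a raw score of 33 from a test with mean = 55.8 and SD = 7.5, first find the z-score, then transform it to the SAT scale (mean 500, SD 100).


z = (X - mean) / SD = (33 - 55.8) / 7.5
z = -22.8 / 7.5
z = -3.04
SAT-scale = SAT = 500 + 100z
Carry z at full precision (z = -22.8 / 7.5) into the conversion:
SAT-scale = 500 + 100 * (-22.8 / 7.5) = 500 + -2280 / 7.5
SAT-scale = 500 + -304.0
SAT-scale = 196.0

196.0


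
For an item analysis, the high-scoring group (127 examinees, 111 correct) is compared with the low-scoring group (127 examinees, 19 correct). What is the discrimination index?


p_upper = 111/127 = 0.874
p_lower = 19/127 = 0.1496
D = 0.874 - 0.1496 = 0.7244

0.7244


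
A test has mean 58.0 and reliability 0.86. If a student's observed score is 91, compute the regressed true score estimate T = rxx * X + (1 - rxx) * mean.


T_est = rxx * X + (1 - rxx) * mean
T_est = 0.86 * 91 + 0.14 * 58.0
T_est = 78.26 + 8.12
T_est = 86.38

86.38


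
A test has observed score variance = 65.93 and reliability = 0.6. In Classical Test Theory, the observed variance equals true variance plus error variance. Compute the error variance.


var_true = rxx * var_obs = 0.6 * 65.93 = 39.558
var_error = var_obs - var_true
var_error = 65.93 - 39.558
var_error = 26.372

26.372


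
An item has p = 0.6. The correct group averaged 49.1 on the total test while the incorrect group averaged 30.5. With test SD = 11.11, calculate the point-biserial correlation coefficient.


q = 1 - p = 0.4
rpb = ((M1 - M0) / SD) * sqrt(p * q)
rpb = ((49.1 - 30.5) / 11.11) * sqrt(0.6 * 0.4)
rpb = 0.8202

0.8202


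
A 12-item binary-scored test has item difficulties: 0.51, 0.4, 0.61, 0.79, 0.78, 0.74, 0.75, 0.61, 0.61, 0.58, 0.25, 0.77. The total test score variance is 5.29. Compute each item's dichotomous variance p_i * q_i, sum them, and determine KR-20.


For each item, compute p_i * q_i:
  Item 1: 0.51 * 0.49 = 0.2499
  Item 2: 0.4 * 0.6 = 0.24
  Item 3: 0.61 * 0.39 = 0.2379
  Item 4: 0.79 * 0.21 = 0.1659
  Item 5: 0.78 * 0.22 = 0.1716
  Item 6: 0.74 * 0.26 = 0.1924
  Item 7: 0.75 * 0.25 = 0.1875
  Item 8: 0.61 * 0.39 = 0.2379
  Item 9: 0.61 * 0.39 = 0.2379
  Item 10: 0.58 * 0.42 = 0.2436
  Item 11: 0.25 * 0.75 = 0.1875
  Item 12: 0.77 * 0.23 = 0.1771
Sum(p_i * q_i) = 0.2499 + 0.24 + 0.2379 + 0.1659 + 0.1716 + 0.1924 + 0.1875 + 0.2379 + 0.2379 + 0.2436 + 0.1875 + 0.1771 = 2.5292
KR-20 = (k/(k-1)) * (1 - Sum(p_i*q_i) / Var_total)
= (12/11) * (1 - 2.5292/5.29)
= 1.0909 * 0.5219
KR-20 = 0.5693

0.5693


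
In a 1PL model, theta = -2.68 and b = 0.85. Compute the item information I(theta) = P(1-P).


P = 1/(1+exp(-(-2.68-0.85))) = 0.0285
I = P*(1-P) = 0.0285 * 0.9715
I = 0.0277

0.0277


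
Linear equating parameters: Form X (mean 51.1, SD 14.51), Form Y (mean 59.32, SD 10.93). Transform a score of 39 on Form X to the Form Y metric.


slope = SD_Y / SD_X = 10.93 / 14.51 ~ 0.7533
intercept = mean_Y - slope * mean_X = 59.32 - (10.93 / 14.51) * 51.1 ~ 20.8277
Y = slope * X + intercept. To avoid rounding drift from the rounded slope/intercept, evaluate the equivalent form Y = mean_Y + SD_Y * (X - mean_X) / SD_X at full precision:
Y = 59.32 + 10.93 * (39 - 51.1) / 14.51
Y = 59.32 - 10.93 * 12.1 / 14.51
Y = 59.32 - 132.253 / 14.51
Y = 59.32 - 9.1146
Y = 50.2054

50.2054


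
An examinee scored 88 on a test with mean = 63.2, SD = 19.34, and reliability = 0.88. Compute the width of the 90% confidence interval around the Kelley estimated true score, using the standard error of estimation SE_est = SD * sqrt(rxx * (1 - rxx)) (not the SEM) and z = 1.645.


True score estimate = 0.88*88 + 0.12*63.2 = 85.024
SE_est = SD * sqrt(rxx * (1 - rxx)) = 19.34 * sqrt(0.88 * 0.12) = 19.34 * sqrt(0.1056) = 6.284756
CI = T_est +/- z * SE_est, so width = 2 * z * SE_est = 2 * 1.645 * 6.284756
Width = 20.6768

20.6768


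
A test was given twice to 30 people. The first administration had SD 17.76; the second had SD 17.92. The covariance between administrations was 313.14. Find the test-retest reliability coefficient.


r = cov(X,Y) / (SD_X * SD_Y)
r = 313.14 / (17.76 * 17.92)
r = 313.14 / 318.2592
r = 0.9839

0.9839


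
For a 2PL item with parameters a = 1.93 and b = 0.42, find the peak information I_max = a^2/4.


For 2PL, max info at theta = b = 0.42
I_max = a^2 / 4 = 1.93^2 / 4
= 3.7249 / 4
I_max = 0.9312

0.9312


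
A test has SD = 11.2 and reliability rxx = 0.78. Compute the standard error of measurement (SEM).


SEM = SD * sqrt(1 - rxx)
SEM = 11.2 * sqrt(1 - 0.78)
SEM = 11.2 * sqrt(0.22) = 11.2 * 0.469042
SEM = 5.2533

5.2533


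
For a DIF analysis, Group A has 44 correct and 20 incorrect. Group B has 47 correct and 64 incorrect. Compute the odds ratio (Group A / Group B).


Odds_A = 44/20 = 2.2
Odds_B = 47/64 = 0.7344
OR = Odds_A / Odds_B = 2.2 / 0.7344
Exactly, OR = (44 * 64) / (20 * 47) = 2816 / 940
OR = 2.9957

2.9957


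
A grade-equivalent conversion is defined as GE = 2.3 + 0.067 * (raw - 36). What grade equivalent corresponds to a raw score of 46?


raw - median = 46 - 36 = 10
slope * diff = 0.067 * 10 = 0.67
GE = 2.3 + 0.67
GE = 2.97

2.97


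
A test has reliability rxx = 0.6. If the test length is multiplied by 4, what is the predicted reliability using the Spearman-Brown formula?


r_new = (n * rxx) / (1 + (n-1) * rxx)
r_new = (4 * 0.6) / (1 + 3 * 0.6)
r_new = 2.4 / 2.8
r_new = 0.8571

0.8571


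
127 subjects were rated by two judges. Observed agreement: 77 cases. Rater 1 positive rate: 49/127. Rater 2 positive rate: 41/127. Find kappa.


P_o = 77/127 = 0.606299
P_e = (49*41 + 78*86) / 16129 = 0.540455
kappa = (P_o - P_e) / (1 - P_e)
kappa = (0.606299 - 0.540455) / (1 - 0.540455)
kappa = 0.1433

0.1433


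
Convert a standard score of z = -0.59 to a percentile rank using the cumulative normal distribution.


CDF(z) = 0.5 * (1 + erf(z/sqrt(2)))
erf(-0.4172) = -0.4448
CDF = 0.2776
Percentile rank = 0.2776 * 100 = 27.76

27.76


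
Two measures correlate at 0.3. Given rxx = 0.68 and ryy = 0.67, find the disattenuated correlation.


r_corrected = rxy / sqrt(rxx * ryy)
= 0.3 / sqrt(0.68 * 0.67)
= 0.3 / sqrt(0.4556)
= 0.3 / 0.674981
r_corrected = 0.4445

0.4445


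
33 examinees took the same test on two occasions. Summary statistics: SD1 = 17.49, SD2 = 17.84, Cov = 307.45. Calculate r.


r = cov(X,Y) / (SD_X * SD_Y)
r = 307.45 / (17.49 * 17.84)
r = 307.45 / 312.0216
r = 0.9853

0.9853


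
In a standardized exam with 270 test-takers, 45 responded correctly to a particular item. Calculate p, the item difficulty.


Item difficulty p = number correct / total examinees
p = 45 / 270
p = 0.1667

0.1667


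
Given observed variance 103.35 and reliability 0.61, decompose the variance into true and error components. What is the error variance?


var_true = rxx * var_obs = 0.61 * 103.35 = 63.0435
var_error = var_obs - var_true
var_error = 103.35 - 63.0435
var_error = 40.3065

40.3065


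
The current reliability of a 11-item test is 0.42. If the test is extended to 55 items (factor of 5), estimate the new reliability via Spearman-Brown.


r_new = (n * rxx) / (1 + (n-1) * rxx)
r_new = (5 * 0.42) / (1 + 4 * 0.42)
r_new = 2.1 / 2.68
r_new = 0.7836

0.7836


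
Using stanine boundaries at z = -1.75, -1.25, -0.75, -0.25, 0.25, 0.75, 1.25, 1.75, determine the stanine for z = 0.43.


Stanine boundaries: [-1.75, -1.25, -0.75, -0.25, 0.25, 0.75, 1.25, 1.75]
z = 0.43
Check each boundary:
  z >= -1.75 -> could be stanine 2
  z >= -1.25 -> could be stanine 3
  z >= -0.75 -> could be stanine 4
  z >= -0.25 -> could be stanine 5
  z >= 0.25 -> could be stanine 6
  z < 0.75
  z < 1.25
  z < 1.75
Highest qualifying boundary gives stanine = 6

6


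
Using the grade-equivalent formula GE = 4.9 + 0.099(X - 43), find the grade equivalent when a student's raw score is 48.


raw - median = 48 - 43 = 5
slope * diff = 0.099 * 5 = 0.495
GE = 4.9 + 0.495
GE = 5.395

5.395


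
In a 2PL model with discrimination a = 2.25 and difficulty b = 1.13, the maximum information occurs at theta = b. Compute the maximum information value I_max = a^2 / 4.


For 2PL, max info at theta = b = 1.13
I_max = a^2 / 4 = 2.25^2 / 4
= 5.0625 / 4
I_max = 1.2656

1.2656


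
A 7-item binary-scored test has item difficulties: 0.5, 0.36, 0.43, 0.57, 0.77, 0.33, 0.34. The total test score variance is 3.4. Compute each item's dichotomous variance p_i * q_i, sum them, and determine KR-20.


For each item, compute p_i * q_i:
  Item 1: 0.5 * 0.5 = 0.25
  Item 2: 0.36 * 0.64 = 0.2304
  Item 3: 0.43 * 0.57 = 0.2451
  Item 4: 0.57 * 0.43 = 0.2451
  Item 5: 0.77 * 0.23 = 0.1771
  Item 6: 0.33 * 0.67 = 0.2211
  Item 7: 0.34 * 0.66 = 0.2244
Sum(p_i * q_i) = 0.25 + 0.2304 + 0.2451 + 0.2451 + 0.1771 + 0.2211 + 0.2244 = 1.5932
KR-20 = (k/(k-1)) * (1 - Sum(p_i*q_i) / Var_total)
= (7/6) * (1 - 1.5932/3.4)
= 1.1667 * 0.5314
KR-20 = 0.62

0.62


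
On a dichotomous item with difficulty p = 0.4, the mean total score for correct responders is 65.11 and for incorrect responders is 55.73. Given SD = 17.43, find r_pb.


q = 1 - p = 0.6
rpb = ((M1 - M0) / SD) * sqrt(p * q)
rpb = ((65.11 - 55.73) / 17.43) * sqrt(0.4 * 0.6)
rpb = 0.2636

0.2636


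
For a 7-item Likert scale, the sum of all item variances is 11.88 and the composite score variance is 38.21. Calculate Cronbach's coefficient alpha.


alpha = (k/(k-1)) * (1 - sum(si^2)/s_total^2)
= (7/6) * (1 - 11.88/38.21)
alpha = 0.8039

0.8039
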